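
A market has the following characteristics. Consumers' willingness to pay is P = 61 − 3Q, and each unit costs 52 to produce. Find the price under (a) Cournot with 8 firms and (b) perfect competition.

Cournot: P = 53; Competition: P = 52

With 8 symmetric Cournot firms, each firm's FOC gives 61 − 27q = 52, so q = 1/3, Q = 8·1/3 = 8/3, and P = 53.
Under competition P = MC = 52, so Q = (61 − 52)/3 = 3.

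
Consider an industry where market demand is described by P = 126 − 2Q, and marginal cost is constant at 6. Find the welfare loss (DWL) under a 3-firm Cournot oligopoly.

DWL = 225

Perfect competition: P = MC = 6, so 126 − 2Q = 6 and Q = 60.
Cournot with 3 identical firms: the symmetric best-response condition is 126 − 8q = 6. Each firm produces q = 15, total output Q = 45, price P = 36.
DWL is the triangle between Q = 45 and Q = 60: ½·(60 − 45)·(36 − 6) = 225.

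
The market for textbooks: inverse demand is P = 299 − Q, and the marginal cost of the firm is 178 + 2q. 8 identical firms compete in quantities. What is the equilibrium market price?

P = 211

In a 8-firm Cournot equilibrium, symmetry and the first-order condition give q = (299 − 178)/(11) = 11. So Q = 88 and P = 211.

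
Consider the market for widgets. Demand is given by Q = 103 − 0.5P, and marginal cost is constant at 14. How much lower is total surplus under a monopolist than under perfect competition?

Total surplus falls by 2304

Inverting demand: P = 206 − 2Q.
Perfect competition: P = MC = 14, so 206 − 2Q = 14 and Q = 96.
CS = ½·(206 − 14)·96 = 9216; PS = (14 − 14)·96 = 0; TS = 9216.
Monopoly sets MR = MC: 206 − 4Q = 14 ⇒ Q = 48, P = 206 − 2·48 = 110.
CS = ½·(206 − 110)·48 = 2304; PS = (110 − 14)·48 = 4608; TS = 6912.
Change in total surplus: 6912 − 9216 = −2304.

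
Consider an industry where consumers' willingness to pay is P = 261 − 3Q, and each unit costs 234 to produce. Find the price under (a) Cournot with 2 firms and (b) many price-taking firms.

Cournot: P = 243; Competition: P = 234

Cournot with 2 identical firms: the symmetric best-response condition is 261 − 9q = 234. Each firm produces q = 3, total output Q = 6, price P = 243.
Competitive firms price at marginal cost: P = 234, giving Q = 9.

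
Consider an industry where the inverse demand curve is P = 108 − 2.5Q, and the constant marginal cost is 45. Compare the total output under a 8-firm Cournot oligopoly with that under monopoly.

Cournot with 8 identical firms: the symmetric best-response condition is 108 − 22.5q = 45. Each firm produces q = 2.8, total output Q = 22.4, price P = 52.
A monopolist chooses Q where MR = MC. MR = 108 − 5Q; setting this equal to 45 gives Q = 12.6 and P = 76.5.

Cournot: Q = 22.4; Monopoly: Q = 12.6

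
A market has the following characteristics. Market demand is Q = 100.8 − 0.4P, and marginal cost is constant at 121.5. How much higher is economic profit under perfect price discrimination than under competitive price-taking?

Inverting demand: P = 252 − 2.5Q.
Competitive firms price at marginal cost: P = 121.5, giving Q = 52.2.
Profit = (121.5 − 121.5)·52.2 = 0.
A perfectly discriminating monopolist sells every unit with P(Q) ≥ MC(Q), so output equals the competitive quantity Q = 52.2. Each buyer pays their reservation price, so CS = 0 and the firm captures all surplus.
PS equals the full surplus area, 3406.05. Profit = 3406.05 = 3406.05.
Change in economic profit: 3406.05 − 0 = 3406.05.

Economic profit rises by 3406.05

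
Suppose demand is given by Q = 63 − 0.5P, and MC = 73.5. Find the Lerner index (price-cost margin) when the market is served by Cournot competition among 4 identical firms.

Lerner index = 0.125

Inverting demand: P = 126 − 2Q.
In a 4-firm Cournot equilibrium, symmetry and the first-order condition give q = (126 − 73.5)/(10) = 5.25. So Q = 21 and P = 84.
Lerner index = (P − MC)/P = (84 − 73.5)/84 = 0.125.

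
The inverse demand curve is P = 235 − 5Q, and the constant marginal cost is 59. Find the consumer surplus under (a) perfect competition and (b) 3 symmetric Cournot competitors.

Competitive firms price at marginal cost: P = 59, giving Q = 35.2.
CS = ½·(235 − 59)·35.2 = 3097.6.
Cournot with 3 identical firms: the symmetric best-response condition is 235 − 20q = 59. Each firm produces q = 8.8, total output Q = 26.4, price P = 103.
CS = ½·(235 − 103)·26.4 = 1742.4.

Competition: CS = 3097.6; Cournot: CS = 1742.4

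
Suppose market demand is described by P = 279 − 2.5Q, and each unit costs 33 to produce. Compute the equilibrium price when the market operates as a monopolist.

P = 156

The monopolist equates marginal revenue to marginal cost: 279 − 5Q = 33, so Q = 49.2. From demand, P = 156.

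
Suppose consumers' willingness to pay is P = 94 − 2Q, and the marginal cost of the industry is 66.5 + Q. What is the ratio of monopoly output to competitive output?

Monopoly sets MR = MC: 94 − 4Q = 66.5 + Q ⇒ Q = 5.5, P = 94 − 2·5.5 = 83.
Under competition P = MC: 94 − 2Q = 66.5 + Q ⇒ Q = 55/6, P = 227/3.
Ratio Q_m/Q_c = 5.5/(55/6) = 0.6.

Q_m/Q_c = 0.6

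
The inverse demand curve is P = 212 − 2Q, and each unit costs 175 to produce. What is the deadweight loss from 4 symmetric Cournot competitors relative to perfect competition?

Competitive firms price at marginal cost: P = 175, giving Q = 18.5.
Cournot with 4 identical firms: the symmetric best-response condition is 212 − 10q = 175. Each firm produces q = 3.7, total output Q = 14.8, price P = 182.4.
DWL is the triangle between Q = 14.8 and Q = 18.5: ½·(18.5 − 14.8)·(182.4 − 175) = 13.69.

DWL = 13.69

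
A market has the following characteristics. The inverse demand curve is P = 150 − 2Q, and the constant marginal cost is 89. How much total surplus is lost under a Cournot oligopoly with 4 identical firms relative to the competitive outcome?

DWL = 37.21

Perfect competition: P = MC = 89, so 150 − 2Q = 89 and Q = 30.5.
In a 4-firm Cournot equilibrium, symmetry and the first-order condition give q = (150 − 89)/(10) = 6.1. So Q = 24.4 and P = 101.2.
DWL is the triangle between Q = 24.4 and Q = 30.5: ½·(30.5 − 24.4)·(101.2 − 89) = 37.21.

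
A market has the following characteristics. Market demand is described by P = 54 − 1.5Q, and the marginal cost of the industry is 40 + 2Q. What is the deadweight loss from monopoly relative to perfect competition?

Under competition P = MC: 54 − 1.5Q = 40 + 2Q ⇒ Q = 4, P = 48.
Monopoly sets MR = MC: 54 − 3Q = 40 + 2Q ⇒ Q = 2.8, P = 54 − 1.5·2.8 = 49.8.
CS = ½·(54 − 48)·4 = 12; PS = (48·4 − 40·4 − ½·2·4²) = 16; TS = 28.
CS = ½·(54 − 49.8)·2.8 = 5.88; PS = (49.8·2.8 − 40·2.8 − ½·2·2.8²) = 19.6; TS = 25.48.
DWL = 28 − 25.48 = 2.52.

DWL = 2.52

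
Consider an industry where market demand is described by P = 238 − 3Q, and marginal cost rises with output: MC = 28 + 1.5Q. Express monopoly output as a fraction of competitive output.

Monopoly sets MR = MC: 238 − 6Q = 28 + 1.5Q ⇒ Q = 28, P = 238 − 3·28 = 154.
Under competition P = MC: 238 − 3Q = 28 + 1.5Q ⇒ Q = 140/3, P = 98.
Ratio Q_m/Q_c = 28/(140/3) = 0.6.

Q_m/Q_c = 0.6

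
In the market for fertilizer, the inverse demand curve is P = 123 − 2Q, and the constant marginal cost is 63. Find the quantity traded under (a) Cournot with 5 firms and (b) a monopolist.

With 5 symmetric Cournot firms, each firm's FOC gives 123 − 12q = 63, so q = 5, Q = 5·5 = 25, and P = 73.
Monopoly sets MR = MC: 123 − 4Q = 63 ⇒ Q = 15, P = 123 − 2·15 = 93.

Cournot: Q = 25; Monopoly: Q = 15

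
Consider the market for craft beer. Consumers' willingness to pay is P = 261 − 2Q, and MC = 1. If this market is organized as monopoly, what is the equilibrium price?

P = 131

The monopolist equates marginal revenue to marginal cost: 261 − 4Q = 1, so Q = 65. From demand, P = 131.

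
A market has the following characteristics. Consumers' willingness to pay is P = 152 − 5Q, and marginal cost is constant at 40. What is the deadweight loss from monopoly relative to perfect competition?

Under competition P = MC = 40, so Q = (152 − 40)/5 = 22.4.
Monopoly sets MR = MC: 152 − 10Q = 40 ⇒ Q = 11.2, P = 152 − 5·11.2 = 96.
DWL is the triangle between Q = 11.2 and Q = 22.4: ½·(22.4 − 11.2)·(96 − 40) = 313.6.

DWL = 313.6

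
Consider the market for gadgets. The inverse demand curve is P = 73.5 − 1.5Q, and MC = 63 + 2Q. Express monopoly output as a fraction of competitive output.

A monopolist chooses Q where MR = MC. MR = 73.5 − 3Q; setting this equal to 63 + 2Q gives Q = 2.1 and P = 70.35.
Under competition P = MC: 73.5 − 1.5Q = 63 + 2Q ⇒ Q = 3, P = 69.
Ratio Q_m/Q_c = 2.1/3 = 0.7.

Q_m/Q_c = 0.7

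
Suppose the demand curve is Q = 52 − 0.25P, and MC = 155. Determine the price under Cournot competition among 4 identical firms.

P = 165.6

Inverting demand: P = 208 − 4Q.
Cournot with 4 identical firms: the symmetric best-response condition is 208 − 20q = 155. Each firm produces q = 2.65, total output Q = 10.6, price P = 165.6.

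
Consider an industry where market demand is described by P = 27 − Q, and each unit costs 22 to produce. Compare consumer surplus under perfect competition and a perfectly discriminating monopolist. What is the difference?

Perfect competition: P = MC = 22, so 27 − Q = 22 and Q = 5.
CS = ½·(27 − 22)·5 = 12.5.
Under first-degree price discrimination the firm charges each unit its demand price and produces up to where P = MC, i.e. Q = 5. Consumer surplus is zero; producer surplus equals total surplus.
CS = 0.
Change in consumer surplus: 0 − 12.5 = −12.5.

CS falls by 12.5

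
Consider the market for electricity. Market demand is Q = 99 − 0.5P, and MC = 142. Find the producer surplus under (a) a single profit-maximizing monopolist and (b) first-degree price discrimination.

Monopoly: PS = 392; Perfect PD: PS = 784

Inverting demand: P = 198 − 2Q.
A monopolist chooses Q where MR = MC. MR = 198 − 4Q; setting this equal to 142 gives Q = 14 and P = 170.
PS = (170 − 142)·14 = 392.
Under first-degree price discrimination the firm charges each unit its demand price and produces up to where P = MC, i.e. Q = 28. Consumer surplus is zero; producer surplus equals total surplus.
PS = ½·(198 − 142)·28 = 784.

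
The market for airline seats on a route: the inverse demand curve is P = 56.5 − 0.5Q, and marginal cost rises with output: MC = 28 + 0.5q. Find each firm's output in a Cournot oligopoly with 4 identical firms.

q_i = 9.5

With 4 symmetric Cournot firms, each firm's FOC gives 56.5 − 2.5q = 28 + 0.5q, so q = 9.5, Q = 4·9.5 = 38, and P = 37.5.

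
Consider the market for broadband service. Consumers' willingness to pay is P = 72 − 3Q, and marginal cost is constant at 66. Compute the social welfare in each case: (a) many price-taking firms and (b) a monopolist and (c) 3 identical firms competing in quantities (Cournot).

Perfect competition: P = MC = 66, so 72 − 3Q = 66 and Q = 2.
CS = ½·(72 − 66)·2 = 6; PS = (66 − 66)·2 = 0; TS = 6.
Monopoly sets MR = MC: 72 − 6Q = 66 ⇒ Q = 1, P = 72 − 3·1 = 69.
CS = ½·(72 − 69)·1 = 1.5; PS = (69 − 66)·1 = 3; TS = 4.5.
Cournot with 3 identical firms: the symmetric best-response condition is 72 − 12q = 66. Each firm produces q = 0.5, total output Q = 1.5, price P = 67.5.
CS = ½·(72 − 67.5)·1.5 = 3.375; PS = (67.5 − 66)·1.5 = 2.25; TS = 5.625.

Competition: TS = 6; Monopoly: TS = 4.5; Cournot: TS = 5.625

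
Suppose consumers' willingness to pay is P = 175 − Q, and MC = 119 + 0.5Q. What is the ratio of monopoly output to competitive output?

Q_m/Q_c = 0.6

A monopolist chooses Q where MR = MC. MR = 175 − 2Q; setting this equal to 119 + 0.5Q gives Q = 22.4 and P = 152.6.
Competitive equilibrium sets price equal to marginal cost: 175 − Q = 119 + 0.5Q, so Q = 112/3 and P = 413/3.
Ratio Q_m/Q_c = 22.4/(112/3) = 0.6.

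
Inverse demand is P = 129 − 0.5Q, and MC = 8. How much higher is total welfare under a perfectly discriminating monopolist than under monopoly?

Monopoly sets MR = MC: 129 − Q = 8 ⇒ Q = 121, P = 129 − 0.5·121 = 68.5.
CS = ½·(129 − 68.5)·121 = 3660.25; PS = (68.5 − 8)·121 = 7320.5; TS = 10980.75.
Under first-degree price discrimination the firm charges each unit its demand price and produces up to where P = MC, i.e. Q = 242. Consumer surplus is zero; producer surplus equals total surplus.
TS = 14641 (equal to competitive TS).
Change in total welfare: 14641 − 10980.75 = 3660.25.

Total welfare rises by 3660.25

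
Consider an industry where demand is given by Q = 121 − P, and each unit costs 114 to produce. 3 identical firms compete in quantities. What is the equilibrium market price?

Inverting demand: P = 121 − Q.
Cournot with 3 identical firms: the symmetric best-response condition is 121 − 4q = 114. Each firm produces q = 1.75, total output Q = 5.25, price P = 115.75.

P = 115.75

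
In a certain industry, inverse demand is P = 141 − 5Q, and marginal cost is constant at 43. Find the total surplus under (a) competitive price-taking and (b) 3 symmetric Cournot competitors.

Competition: TS = 960.4; Cournot: TS = 900.375

Perfect competition: P = MC = 43, so 141 − 5Q = 43 and Q = 19.6.
CS = ½·(141 − 43)·19.6 = 960.4; PS = (43 − 43)·19.6 = 0; TS = 960.4.
Cournot with 3 identical firms: the symmetric best-response condition is 141 − 20q = 43. Each firm produces q = 4.9, total output Q = 14.7, price P = 67.5.
CS = ½·(141 − 67.5)·14.7 = 540.225; PS = (67.5 − 43)·14.7 = 360.15; TS = 900.375.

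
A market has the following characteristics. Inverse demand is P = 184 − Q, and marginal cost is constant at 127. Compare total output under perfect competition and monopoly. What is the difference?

Total output falls by 28.5

Competitive firms price at marginal cost: P = 127, giving Q = 57.
A monopolist chooses Q where MR = MC. MR = 184 − 2Q; setting this equal to 127 gives Q = 28.5 and P = 155.5.
Change in total output: 28.5 − 57 = −28.5.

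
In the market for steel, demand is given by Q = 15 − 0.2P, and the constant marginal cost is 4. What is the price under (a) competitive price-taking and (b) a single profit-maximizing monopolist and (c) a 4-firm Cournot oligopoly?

Inverting demand: P = 75 − 5Q.
Competitive firms price at marginal cost: P = 4, giving Q = 14.2.
The monopolist equates marginal revenue to marginal cost: 75 − 10Q = 4, so Q = 7.1. From demand, P = 39.5.
In a 4-firm Cournot equilibrium, symmetry and the first-order condition give q = (75 − 4)/(25) = 2.84. So Q = 11.36 and P = 18.2.

Competition: P = 4; Monopoly: P = 39.5; Cournot: P = 18.2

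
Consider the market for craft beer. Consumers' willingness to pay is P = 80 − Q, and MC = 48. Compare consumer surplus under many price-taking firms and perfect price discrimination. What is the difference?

Perfect competition: P = MC = 48, so 80 − Q = 48 and Q = 32.
CS = ½·(80 − 48)·32 = 512.
A perfectly discriminating monopolist sells every unit with P(Q) ≥ MC(Q), so output equals the competitive quantity Q = 32. Each buyer pays their reservation price, so CS = 0 and the firm captures all surplus.
CS = 0.
Change in consumer surplus: 0 − 512 = −512.

CS falls by 512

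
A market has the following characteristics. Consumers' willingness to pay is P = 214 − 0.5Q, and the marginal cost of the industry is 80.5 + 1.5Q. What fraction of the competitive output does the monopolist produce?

Q_m/Q_c = 0.8

A monopolist chooses Q where MR = MC. MR = 214 − Q; setting this equal to 80.5 + 1.5Q gives Q = 53.4 and P = 187.3.
Competitive equilibrium sets price equal to marginal cost: 214 − 0.5Q = 80.5 + 1.5Q, so Q = 66.75 and P = 180.625.
Ratio Q_m/Q_c = 53.4/66.75 = 0.8.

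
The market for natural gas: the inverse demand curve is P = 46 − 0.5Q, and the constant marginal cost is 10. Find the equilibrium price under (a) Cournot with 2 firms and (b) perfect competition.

In a 2-firm Cournot equilibrium, symmetry and the first-order condition give q = (46 − 10)/(1.5) = 24. So Q = 48 and P = 22.
Competitive firms price at marginal cost: P = 10, giving Q = 72.

Cournot: P = 22; Competition: P = 10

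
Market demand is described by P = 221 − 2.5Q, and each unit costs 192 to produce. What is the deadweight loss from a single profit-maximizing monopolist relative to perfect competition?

DWL = 42.05

Perfect competition: P = MC = 192, so 221 − 2.5Q = 192 and Q = 11.6.
Monopoly sets MR = MC: 221 − 5Q = 192 ⇒ Q = 5.8, P = 221 − 2.5·5.8 = 206.5.
DWL is the triangle between Q = 5.8 and Q = 11.6: ½·(11.6 − 5.8)·(206.5 − 192) = 42.05.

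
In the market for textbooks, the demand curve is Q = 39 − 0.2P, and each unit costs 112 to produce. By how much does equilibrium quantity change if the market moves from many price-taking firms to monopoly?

Inverting demand: P = 195 − 5Q.
Under competition P = MC = 112, so Q = (195 − 112)/5 = 16.6.
Monopoly sets MR = MC: 195 − 10Q = 112 ⇒ Q = 8.3, P = 195 − 5·8.3 = 153.5.
Change in equilibrium quantity: 8.3 − 16.6 = −8.3.

Equilibrium quantity falls by 8.3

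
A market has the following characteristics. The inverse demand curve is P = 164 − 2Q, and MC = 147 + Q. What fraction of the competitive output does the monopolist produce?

The monopolist equates marginal revenue to marginal cost: 164 − 4Q = 147 + Q, so Q = 3.4. From demand, P = 157.2.
Competitive equilibrium sets price equal to marginal cost: 164 − 2Q = 147 + Q, so Q = 17/3 and P = 458/3.
Ratio Q_m/Q_c = 3.4/(17/3) = 0.6.

Q_m/Q_c = 0.6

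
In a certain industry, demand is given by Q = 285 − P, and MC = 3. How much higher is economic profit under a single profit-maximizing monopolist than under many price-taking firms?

π rises by 19881

Inverting demand: P = 285 − Q.
Under competition P = MC = 3, so Q = (285 − 3)/1 = 282.
Profit = (3 − 3)·282 = 0.
Monopoly sets MR = MC: 285 − 2Q = 3 ⇒ Q = 141, P = 285 − 141 = 144.
Profit = (144 − 3)·141 = 19881.
Change in economic profit: 19881 − 0 = 19881.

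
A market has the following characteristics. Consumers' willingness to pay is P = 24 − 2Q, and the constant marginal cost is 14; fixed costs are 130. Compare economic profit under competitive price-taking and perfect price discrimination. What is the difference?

Under competition P = MC = 14, so Q = (24 − 14)/2 = 5.
Profit = (14 − 14)·5 − 130 = −130.
A perfectly discriminating monopolist sells every unit with P(Q) ≥ MC(Q), so output equals the competitive quantity Q = 5. Each buyer pays their reservation price, so CS = 0 and the firm captures all surplus.
PS equals the full surplus area, 25. Profit = 25 − 130 = −105.
Change in economic profit: −105 − −130 = 25.

Economic profit rises by 25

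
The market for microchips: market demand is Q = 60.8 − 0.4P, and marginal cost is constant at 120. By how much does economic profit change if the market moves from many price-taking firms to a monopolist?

Inverting demand: P = 152 − 2.5Q.
Competitive firms price at marginal cost: P = 120, giving Q = 12.8.
Profit = (120 − 120)·12.8 = 0.
The monopolist equates marginal revenue to marginal cost: 152 − 5Q = 120, so Q = 6.4. From demand, P = 136.
Profit = (136 − 120)·6.4 = 102.4.
Change in economic profit: 102.4 − 0 = 102.4.

Economic profit rises by 102.4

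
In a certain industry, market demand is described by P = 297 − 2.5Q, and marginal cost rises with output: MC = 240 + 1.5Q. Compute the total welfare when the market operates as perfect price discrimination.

TS = 406.125

With perfect price discrimination, output is the efficient level Q = 14.25 (where demand meets MC), but every buyer pays their willingness to pay: CS = 0 and PS = total surplus.
TS = 406.125 (equal to competitive TS).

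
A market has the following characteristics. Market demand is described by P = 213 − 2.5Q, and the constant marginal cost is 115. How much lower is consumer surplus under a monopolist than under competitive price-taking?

CS falls by 1440.6

Competitive firms price at marginal cost: P = 115, giving Q = 39.2.
CS = ½·(213 − 115)·39.2 = 1920.8.
The monopolist equates marginal revenue to marginal cost: 213 − 5Q = 115, so Q = 19.6. From demand, P = 164.
CS = ½·(213 − 164)·19.6 = 480.2.
Change in consumer surplus: 480.2 − 1920.8 = −1440.6.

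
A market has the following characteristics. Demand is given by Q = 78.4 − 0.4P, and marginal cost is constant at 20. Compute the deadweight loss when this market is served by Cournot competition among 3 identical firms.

Inverting demand: P = 196 − 2.5Q.
Perfect competition: P = MC = 20, so 196 − 2.5Q = 20 and Q = 70.4.
In a 3-firm Cournot equilibrium, symmetry and the first-order condition give q = (196 − 20)/(10) = 17.6. So Q = 52.8 and P = 64.
DWL is the triangle between Q = 52.8 and Q = 70.4: ½·(70.4 − 52.8)·(64 − 20) = 387.2.

DWL = 387.2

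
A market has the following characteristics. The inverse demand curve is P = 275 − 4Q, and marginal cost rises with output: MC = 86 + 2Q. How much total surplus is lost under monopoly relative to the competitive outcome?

DWL = 476.28

Under competition P = MC: 275 − 4Q = 86 + 2Q ⇒ Q = 31.5, P = 149.
A monopolist chooses Q where MR = MC. MR = 275 − 8Q; setting this equal to 86 + 2Q gives Q = 18.9 and P = 199.4.
CS = ½·(275 − 149)·31.5 = 1984.5; PS = (149·31.5 − 86·31.5 − ½·2·31.5²) = 992.25; TS = 2976.75.
CS = ½·(275 − 199.4)·18.9 = 714.42; PS = (199.4·18.9 − 86·18.9 − ½·2·18.9²) = 1786.05; TS = 2500.47.
DWL = 2976.75 − 2500.47 = 476.28.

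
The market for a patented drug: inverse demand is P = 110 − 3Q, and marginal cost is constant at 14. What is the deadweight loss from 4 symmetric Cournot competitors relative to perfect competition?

DWL = 61.44

Competitive firms price at marginal cost: P = 14, giving Q = 32.
With 4 symmetric Cournot firms, each firm's FOC gives 110 − 15q = 14, so q = 6.4, Q = 4·6.4 = 25.6, and P = 33.2.
DWL is the triangle between Q = 25.6 and Q = 32: ½·(32 − 25.6)·(33.2 − 14) = 61.44.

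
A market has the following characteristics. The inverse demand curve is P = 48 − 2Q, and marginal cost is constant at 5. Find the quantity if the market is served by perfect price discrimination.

Q = 21.5

Under first-degree price discrimination the firm charges each unit its demand price and produces up to where P = MC, i.e. Q = 21.5. Consumer surplus is zero; producer surplus equals total surplus.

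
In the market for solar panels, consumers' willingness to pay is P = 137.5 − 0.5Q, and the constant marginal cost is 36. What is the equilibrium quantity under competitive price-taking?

Q = 203

Under competition P = MC = 36, so Q = (137.5 − 36)/0.5 = 203.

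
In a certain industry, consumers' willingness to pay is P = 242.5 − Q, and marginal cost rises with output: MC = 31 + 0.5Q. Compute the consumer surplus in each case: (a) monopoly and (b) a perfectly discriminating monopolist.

Monopoly: CS = 3578.58; Perfect PD: CS = 0

Monopoly sets MR = MC: 242.5 − 2Q = 31 + 0.5Q ⇒ Q = 84.6, P = 242.5 − 84.6 = 157.9.
CS = ½·(242.5 − 157.9)·84.6 = 3578.58.
Under first-degree price discrimination the firm charges each unit its demand price and produces up to where P = MC, i.e. Q = 141. Consumer surplus is zero; producer surplus equals total surplus.
CS = 0.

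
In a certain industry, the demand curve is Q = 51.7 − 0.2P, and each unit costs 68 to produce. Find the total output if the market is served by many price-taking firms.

Q = 38.1

Inverting demand: P = 258.5 − 5Q.
Perfect competition: P = MC = 68, so 258.5 − 5Q = 68 and Q = 38.1.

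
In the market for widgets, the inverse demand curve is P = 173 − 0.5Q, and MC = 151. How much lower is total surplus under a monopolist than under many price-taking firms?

Competitive firms price at marginal cost: P = 151, giving Q = 44.
CS = ½·(173 − 151)·44 = 484; PS = (151 − 151)·44 = 0; TS = 484.
The monopolist equates marginal revenue to marginal cost: 173 − Q = 151, so Q = 22. From demand, P = 162.
CS = ½·(173 − 162)·22 = 121; PS = (162 − 151)·22 = 242; TS = 363.
Change in total surplus: 363 − 484 = −121.

TS falls by 121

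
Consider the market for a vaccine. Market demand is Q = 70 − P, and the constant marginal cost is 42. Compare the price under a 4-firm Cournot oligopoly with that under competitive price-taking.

Inverting demand: P = 70 − Q.
With 4 symmetric Cournot firms, each firm's FOC gives 70 − 5q = 42, so q = 5.6, Q = 4·5.6 = 22.4, and P = 47.6.
Competitive firms price at marginal cost: P = 42, giving Q = 28.

Cournot: P = 47.6; Competition: P = 42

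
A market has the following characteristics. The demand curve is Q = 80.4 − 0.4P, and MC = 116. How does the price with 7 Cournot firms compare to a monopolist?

Cournot: P = 126.625; Monopoly: P = 158.5

Inverting demand: P = 201 − 2.5Q.
In a 7-firm Cournot equilibrium, symmetry and the first-order condition give q = (201 − 116)/(20) = 4.25. So Q = 29.75 and P = 126.625.
The monopolist equates marginal revenue to marginal cost: 201 − 5Q = 116, so Q = 17. From demand, P = 158.5.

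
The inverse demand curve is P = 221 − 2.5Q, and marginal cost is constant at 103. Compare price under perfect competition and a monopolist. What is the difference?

Price rises by 59

Perfect competition: P = MC = 103, so 221 − 2.5Q = 103 and Q = 47.2.
A monopolist chooses Q where MR = MC. MR = 221 − 5Q; setting this equal to 103 gives Q = 23.6 and P = 162.
Change in price: 162 − 103 = 59.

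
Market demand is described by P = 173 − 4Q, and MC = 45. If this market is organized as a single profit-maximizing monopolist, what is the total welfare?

A monopolist chooses Q where MR = MC. MR = 173 − 8Q; setting this equal to 45 gives Q = 16 and P = 109.
CS = ½·(173 − 109)·16 = 512; PS = (109 − 45)·16 = 1024; TS = 1536.

TS = 1536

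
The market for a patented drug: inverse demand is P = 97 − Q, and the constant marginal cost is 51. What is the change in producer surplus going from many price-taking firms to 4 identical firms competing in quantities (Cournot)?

PS rises by 338.56

Competitive firms price at marginal cost: P = 51, giving Q = 46.
PS = (51 − 51)·46 = 0.
In a 4-firm Cournot equilibrium, symmetry and the first-order condition give q = (97 − 51)/(5) = 9.2. So Q = 36.8 and P = 60.2.
PS = (60.2 − 51)·36.8 = 338.56.
Change in producer surplus: 338.56 − 0 = 338.56.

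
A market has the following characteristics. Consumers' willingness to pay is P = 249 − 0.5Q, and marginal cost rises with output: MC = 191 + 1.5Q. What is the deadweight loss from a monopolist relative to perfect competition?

DWL = 33.64

Competitive equilibrium sets price equal to marginal cost: 249 − 0.5Q = 191 + 1.5Q, so Q = 29 and P = 234.5.
The monopolist equates marginal revenue to marginal cost: 249 − Q = 191 + 1.5Q, so Q = 23.2. From demand, P = 237.4.
CS = ½·(249 − 234.5)·29 = 210.25; PS = (234.5·29 − 191·29 − ½·1.5·29²) = 630.75; TS = 841.
CS = ½·(249 − 237.4)·23.2 = 134.56; PS = (237.4·23.2 − 191·23.2 − ½·1.5·23.2²) = 672.8; TS = 807.36.
DWL = 841 − 807.36 = 33.64.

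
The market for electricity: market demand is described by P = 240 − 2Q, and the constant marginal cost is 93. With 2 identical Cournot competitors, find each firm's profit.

π_i = 1200.5

With 2 symmetric Cournot firms, each firm's FOC gives 240 − 6q = 93, so q = 24.5, Q = 2·24.5 = 49, and P = 142.
Each firm's profit = (142 − 93)·24.5 = 1200.5.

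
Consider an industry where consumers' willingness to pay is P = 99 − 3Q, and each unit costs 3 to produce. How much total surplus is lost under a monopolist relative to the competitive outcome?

Under competition P = MC = 3, so Q = (99 − 3)/3 = 32.
The monopolist equates marginal revenue to marginal cost: 99 − 6Q = 3, so Q = 16. From demand, P = 51.
DWL is the triangle between Q = 16 and Q = 32: ½·(32 − 16)·(51 − 3) = 384.

DWL = 384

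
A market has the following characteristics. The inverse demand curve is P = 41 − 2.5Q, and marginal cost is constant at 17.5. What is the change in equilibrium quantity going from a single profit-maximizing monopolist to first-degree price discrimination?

Q rises by 4.7

The monopolist equates marginal revenue to marginal cost: 41 − 5Q = 17.5, so Q = 4.7. From demand, P = 29.25.
With perfect price discrimination, output is the efficient level Q = 9.4 (where demand meets MC), but every buyer pays their willingness to pay: CS = 0 and PS = total surplus.
Change in equilibrium quantity: 9.4 − 4.7 = 4.7.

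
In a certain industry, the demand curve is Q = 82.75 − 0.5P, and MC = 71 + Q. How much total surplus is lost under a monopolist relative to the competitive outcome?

DWL = 238.14

Inverting demand: P = 165.5 − 2Q.
Under competition P = MC: 165.5 − 2Q = 71 + Q ⇒ Q = 31.5, P = 102.5.
The monopolist equates marginal revenue to marginal cost: 165.5 − 4Q = 71 + Q, so Q = 18.9. From demand, P = 127.7.
CS = ½·(165.5 − 102.5)·31.5 = 992.25; PS = (102.5·31.5 − 71·31.5 − ½·1·31.5²) = 496.125; TS = 1488.375.
CS = ½·(165.5 − 127.7)·18.9 = 357.21; PS = (127.7·18.9 − 71·18.9 − ½·1·18.9²) = 893.025; TS = 1250.235.
DWL = 1488.375 − 1250.235 = 238.14.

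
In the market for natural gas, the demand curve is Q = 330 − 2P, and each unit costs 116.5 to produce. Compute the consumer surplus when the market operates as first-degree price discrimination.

Inverting demand: P = 165 − 0.5Q.
A perfectly discriminating monopolist sells every unit with P(Q) ≥ MC(Q), so output equals the competitive quantity Q = 97. Each buyer pays their reservation price, so CS = 0 and the firm captures all surplus.
CS = 0.

CS = 0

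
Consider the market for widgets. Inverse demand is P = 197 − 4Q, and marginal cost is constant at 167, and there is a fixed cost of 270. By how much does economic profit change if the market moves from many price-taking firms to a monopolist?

Economic profit rises by 56.25

Competitive firms price at marginal cost: P = 167, giving Q = 7.5.
Profit = (167 − 167)·7.5 − 270 = −270.
The monopolist equates marginal revenue to marginal cost: 197 − 8Q = 167, so Q = 3.75. From demand, P = 182.
Profit = (182 − 167)·3.75 − 270 = −213.75.
Change in economic profit: −213.75 − −270 = 56.25.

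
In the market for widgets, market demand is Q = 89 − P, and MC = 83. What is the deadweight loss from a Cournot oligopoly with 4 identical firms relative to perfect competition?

Inverting demand: P = 89 − Q.
Perfect competition: P = MC = 83, so 89 − Q = 83 and Q = 6.
In a 4-firm Cournot equilibrium, symmetry and the first-order condition give q = (89 − 83)/(5) = 1.2. So Q = 4.8 and P = 84.2.
DWL is the triangle between Q = 4.8 and Q = 6: ½·(6 − 4.8)·(84.2 − 83) = 0.72.

DWL = 0.72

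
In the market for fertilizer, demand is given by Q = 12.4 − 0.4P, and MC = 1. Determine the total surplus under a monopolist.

TS = 135

Inverting demand: P = 31 − 2.5Q.
A monopolist chooses Q where MR = MC. MR = 31 − 5Q; setting this equal to 1 gives Q = 6 and P = 16.
CS = ½·(31 − 16)·6 = 45; PS = (16 − 1)·6 = 90; TS = 135.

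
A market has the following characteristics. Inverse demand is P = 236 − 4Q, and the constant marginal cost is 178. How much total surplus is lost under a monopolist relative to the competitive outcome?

DWL = 105.125

Under competition P = MC = 178, so Q = (236 − 178)/4 = 14.5.
The monopolist equates marginal revenue to marginal cost: 236 − 8Q = 178, so Q = 7.25. From demand, P = 207.
DWL is the triangle between Q = 7.25 and Q = 14.5: ½·(14.5 − 7.25)·(207 − 178) = 105.125.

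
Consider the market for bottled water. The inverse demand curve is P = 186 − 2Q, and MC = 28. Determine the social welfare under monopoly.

The monopolist equates marginal revenue to marginal cost: 186 − 4Q = 28, so Q = 39.5. From demand, P = 107.
CS = ½·(186 − 107)·39.5 = 1560.25; PS = (107 − 28)·39.5 = 3120.5; TS = 4680.75.

TS = 4680.75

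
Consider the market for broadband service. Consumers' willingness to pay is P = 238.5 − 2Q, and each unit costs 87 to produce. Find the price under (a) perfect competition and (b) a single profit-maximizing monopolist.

Competition: P = 87; Monopoly: P = 162.75

Perfect competition: P = MC = 87, so 238.5 − 2Q = 87 and Q = 75.75.
A monopolist chooses Q where MR = MC. MR = 238.5 − 4Q; setting this equal to 87 gives Q = 37.875 and P = 162.75.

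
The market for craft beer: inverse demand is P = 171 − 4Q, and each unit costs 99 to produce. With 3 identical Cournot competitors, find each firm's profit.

π_i = 81

In a 3-firm Cournot equilibrium, symmetry and the first-order condition give q = (171 − 99)/(16) = 4.5. So Q = 13.5 and P = 117.
Each firm's profit = (117 − 99)·4.5 = 81.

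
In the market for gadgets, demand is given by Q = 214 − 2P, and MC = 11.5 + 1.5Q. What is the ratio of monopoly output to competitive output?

Inverting demand: P = 107 − 0.5Q.
Monopoly sets MR = MC: 107 − Q = 11.5 + 1.5Q ⇒ Q = 38.2, P = 107 − 0.5·38.2 = 87.9.
Competitive equilibrium sets price equal to marginal cost: 107 − 0.5Q = 11.5 + 1.5Q, so Q = 47.75 and P = 83.125.
Ratio Q_m/Q_c = 38.2/47.75 = 0.8.

Q_m/Q_c = 0.8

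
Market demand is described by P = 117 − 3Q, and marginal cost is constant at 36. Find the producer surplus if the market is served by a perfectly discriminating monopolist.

A perfectly discriminating monopolist sells every unit with P(Q) ≥ MC(Q), so output equals the competitive quantity Q = 27. Each buyer pays their reservation price, so CS = 0 and the firm captures all surplus.
PS = ½·(117 − 36)·27 = 1093.5.

PS = 1093.5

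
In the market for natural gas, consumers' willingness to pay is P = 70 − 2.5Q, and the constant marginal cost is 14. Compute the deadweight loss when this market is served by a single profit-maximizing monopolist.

DWL = 156.8

Perfect competition: P = MC = 14, so 70 − 2.5Q = 14 and Q = 22.4.
A monopolist chooses Q where MR = MC. MR = 70 − 5Q; setting this equal to 14 gives Q = 11.2 and P = 42.
DWL is the triangle between Q = 11.2 and Q = 22.4: ½·(22.4 − 11.2)·(42 − 14) = 156.8.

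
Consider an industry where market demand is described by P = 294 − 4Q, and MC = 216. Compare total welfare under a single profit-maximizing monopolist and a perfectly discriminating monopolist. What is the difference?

A monopolist chooses Q where MR = MC. MR = 294 − 8Q; setting this equal to 216 gives Q = 9.75 and P = 255.
CS = ½·(294 − 255)·9.75 = 190.125; PS = (255 − 216)·9.75 = 380.25; TS = 570.375.
A perfectly discriminating monopolist sells every unit with P(Q) ≥ MC(Q), so output equals the competitive quantity Q = 19.5. Each buyer pays their reservation price, so CS = 0 and the firm captures all surplus.
TS = 760.5 (equal to competitive TS).
Change in total welfare: 760.5 − 570.375 = 190.125.

Total welfare rises by 190.125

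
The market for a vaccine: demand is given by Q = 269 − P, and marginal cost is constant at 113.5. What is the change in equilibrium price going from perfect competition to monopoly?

P rises by 77.75

Inverting demand: P = 269 − Q.
Perfect competition: P = MC = 113.5, so 269 − Q = 113.5 and Q = 155.5.
The monopolist equates marginal revenue to marginal cost: 269 − 2Q = 113.5, so Q = 77.75. From demand, P = 191.25.
Change in equilibrium price: 191.25 − 113.5 = 77.75.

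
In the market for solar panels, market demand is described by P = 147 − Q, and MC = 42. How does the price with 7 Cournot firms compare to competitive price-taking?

With 7 symmetric Cournot firms, each firm's FOC gives 147 − 8q = 42, so q = 13.125, Q = 7·13.125 = 91.875, and P = 55.125.
Under competition P = MC = 42, so Q = (147 − 42)/1 = 105.

Cournot: P = 55.125; Competition: P = 42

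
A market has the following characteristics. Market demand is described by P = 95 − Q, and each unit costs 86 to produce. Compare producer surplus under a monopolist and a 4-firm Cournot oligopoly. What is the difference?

A monopolist chooses Q where MR = MC. MR = 95 − 2Q; setting this equal to 86 gives Q = 4.5 and P = 90.5.
PS = (90.5 − 86)·4.5 = 20.25.
Cournot with 4 identical firms: the symmetric best-response condition is 95 − 5q = 86. Each firm produces q = 1.8, total output Q = 7.2, price P = 87.8.
PS = (87.8 − 86)·7.2 = 12.96.
Change in producer surplus: 12.96 − 20.25 = −7.29.

Producer surplus falls by 7.29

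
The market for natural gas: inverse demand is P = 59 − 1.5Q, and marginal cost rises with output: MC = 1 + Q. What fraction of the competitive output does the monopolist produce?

The monopolist equates marginal revenue to marginal cost: 59 − 3Q = 1 + Q, so Q = 14.5. From demand, P = 37.25.
Competitive equilibrium sets price equal to marginal cost: 59 − 1.5Q = 1 + Q, so Q = 23.2 and P = 24.2.
Ratio Q_m/Q_c = 14.5/23.2 = 0.625.

Q_m/Q_c = 0.625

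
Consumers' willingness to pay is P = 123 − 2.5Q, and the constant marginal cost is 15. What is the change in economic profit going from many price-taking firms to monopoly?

Economic profit rises by 1166.4

Under competition P = MC = 15, so Q = (123 − 15)/2.5 = 43.2.
Profit = (15 − 15)·43.2 = 0.
A monopolist chooses Q where MR = MC. MR = 123 − 5Q; setting this equal to 15 gives Q = 21.6 and P = 69.
Profit = (69 − 15)·21.6 = 1166.4.
Change in economic profit: 1166.4 − 0 = 1166.4.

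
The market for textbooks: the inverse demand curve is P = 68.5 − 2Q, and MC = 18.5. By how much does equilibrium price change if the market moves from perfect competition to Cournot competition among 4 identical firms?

Competitive firms price at marginal cost: P = 18.5, giving Q = 25.
In a 4-firm Cournot equilibrium, symmetry and the first-order condition give q = (68.5 − 18.5)/(10) = 5. So Q = 20 and P = 28.5.
Change in equilibrium price: 28.5 − 18.5 = 10.

Equilibrium price rises by 10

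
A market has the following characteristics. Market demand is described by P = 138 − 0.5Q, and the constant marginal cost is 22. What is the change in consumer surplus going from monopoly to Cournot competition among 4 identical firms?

Consumer surplus rises by 5247.84

Monopoly sets MR = MC: 138 − Q = 22 ⇒ Q = 116, P = 138 − 0.5·116 = 80.
CS = ½·(138 − 80)·116 = 3364.
With 4 symmetric Cournot firms, each firm's FOC gives 138 − 2.5q = 22, so q = 46.4, Q = 4·46.4 = 185.6, and P = 45.2.
CS = ½·(138 − 45.2)·185.6 = 8611.84.
Change in consumer surplus: 8611.84 − 3364 = 5247.84.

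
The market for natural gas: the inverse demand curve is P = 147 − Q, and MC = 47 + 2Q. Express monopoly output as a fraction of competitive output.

Monopoly sets MR = MC: 147 − 2Q = 47 + 2Q ⇒ Q = 25, P = 147 − 25 = 122.
Competitive equilibrium sets price equal to marginal cost: 147 − Q = 47 + 2Q, so Q = 100/3 and P = 341/3.
Ratio Q_m/Q_c = 25/(100/3) = 0.75.

Q_m/Q_c = 0.75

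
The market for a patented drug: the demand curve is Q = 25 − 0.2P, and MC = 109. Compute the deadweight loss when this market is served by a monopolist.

Inverting demand: P = 125 − 5Q.
Perfect competition: P = MC = 109, so 125 − 5Q = 109 and Q = 3.2.
A monopolist chooses Q where MR = MC. MR = 125 − 10Q; setting this equal to 109 gives Q = 1.6 and P = 117.
DWL is the triangle between Q = 1.6 and Q = 3.2: ½·(3.2 − 1.6)·(117 − 109) = 6.4.

DWL = 6.4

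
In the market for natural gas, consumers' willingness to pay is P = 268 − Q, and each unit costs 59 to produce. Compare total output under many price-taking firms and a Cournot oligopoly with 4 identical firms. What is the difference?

Total output falls by 41.8

Perfect competition: P = MC = 59, so 268 − Q = 59 and Q = 209.
Cournot with 4 identical firms: the symmetric best-response condition is 268 − 5q = 59. Each firm produces q = 41.8, total output Q = 167.2, price P = 100.8.
Change in total output: 167.2 − 209 = −41.8.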